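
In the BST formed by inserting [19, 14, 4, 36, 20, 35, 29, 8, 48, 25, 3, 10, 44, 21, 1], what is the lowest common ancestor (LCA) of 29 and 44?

Tree insertion order: [19, 14, 4, 36, 20, 35, 29, 8, 48, 25, 3, 10, 44, 21, 1]
Tree (level-order array): [19, 14, 36, 4, None, 20, 48, 3, 8, None, 35, 44, None, 1, None, None, 10, 29, None, None, None, None, None, None, None, 25, None, 21]
In a BST, the LCA of p=29, q=44 is the first node v on the
root-to-leaf path with p <= v <= q (go left if both < v, right if both > v).
Walk from root:
  at 19: both 29 and 44 > 19, go right
  at 36: 29 <= 36 <= 44, this is the LCA
LCA = 36


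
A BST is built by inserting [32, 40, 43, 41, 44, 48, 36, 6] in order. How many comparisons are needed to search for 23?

Search path for 23: 32 -> 6
Found: False
Comparisons: 2


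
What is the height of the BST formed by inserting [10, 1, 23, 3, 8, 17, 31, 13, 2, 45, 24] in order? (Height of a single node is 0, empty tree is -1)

Insertion order: [10, 1, 23, 3, 8, 17, 31, 13, 2, 45, 24]
Tree (level-order array): [10, 1, 23, None, 3, 17, 31, 2, 8, 13, None, 24, 45]
Compute height bottom-up (empty subtree = -1):
  height(2) = 1 + max(-1, -1) = 0
  height(8) = 1 + max(-1, -1) = 0
  height(3) = 1 + max(0, 0) = 1
  height(1) = 1 + max(-1, 1) = 2
  height(13) = 1 + max(-1, -1) = 0
  height(17) = 1 + max(0, -1) = 1
  height(24) = 1 + max(-1, -1) = 0
  height(45) = 1 + max(-1, -1) = 0
  height(31) = 1 + max(0, 0) = 1
  height(23) = 1 + max(1, 1) = 2
  height(10) = 1 + max(2, 2) = 3
Height = 3


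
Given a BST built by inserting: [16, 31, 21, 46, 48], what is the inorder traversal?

Tree insertion order: [16, 31, 21, 46, 48]
Tree (level-order array): [16, None, 31, 21, 46, None, None, None, 48]
Inorder traversal: [16, 21, 31, 46, 48]


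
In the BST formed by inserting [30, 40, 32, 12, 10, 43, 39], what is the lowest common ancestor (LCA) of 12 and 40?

Tree insertion order: [30, 40, 32, 12, 10, 43, 39]
Tree (level-order array): [30, 12, 40, 10, None, 32, 43, None, None, None, 39]
In a BST, the LCA of p=12, q=40 is the first node v on the
root-to-leaf path with p <= v <= q (go left if both < v, right if both > v).
Walk from root:
  at 30: 12 <= 30 <= 40, this is the LCA
LCA = 30


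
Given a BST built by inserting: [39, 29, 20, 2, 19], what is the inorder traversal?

Tree insertion order: [39, 29, 20, 2, 19]
Tree (level-order array): [39, 29, None, 20, None, 2, None, None, 19]
Inorder traversal: [2, 19, 20, 29, 39]


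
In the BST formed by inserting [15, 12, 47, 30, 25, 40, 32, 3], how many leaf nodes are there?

Tree built from: [15, 12, 47, 30, 25, 40, 32, 3]
Tree (level-order array): [15, 12, 47, 3, None, 30, None, None, None, 25, 40, None, None, 32]
Rule: A leaf has 0 children.
Per-node child counts:
  node 15: 2 child(ren)
  node 12: 1 child(ren)
  node 3: 0 child(ren)
  node 47: 1 child(ren)
  node 30: 2 child(ren)
  node 25: 0 child(ren)
  node 40: 1 child(ren)
  node 32: 0 child(ren)
Matching nodes: [3, 25, 32]
Count of leaf nodes: 3


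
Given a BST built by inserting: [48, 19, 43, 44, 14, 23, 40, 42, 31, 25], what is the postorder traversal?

Tree insertion order: [48, 19, 43, 44, 14, 23, 40, 42, 31, 25]
Tree (level-order array): [48, 19, None, 14, 43, None, None, 23, 44, None, 40, None, None, 31, 42, 25]
Postorder traversal: [14, 25, 31, 42, 40, 23, 44, 43, 19, 48]


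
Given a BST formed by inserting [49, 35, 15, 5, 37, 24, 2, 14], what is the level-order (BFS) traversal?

Tree insertion order: [49, 35, 15, 5, 37, 24, 2, 14]
Tree (level-order array): [49, 35, None, 15, 37, 5, 24, None, None, 2, 14]
BFS from the root, enqueuing left then right child of each popped node:
  queue [49] -> pop 49, enqueue [35], visited so far: [49]
  queue [35] -> pop 35, enqueue [15, 37], visited so far: [49, 35]
  queue [15, 37] -> pop 15, enqueue [5, 24], visited so far: [49, 35, 15]
  queue [37, 5, 24] -> pop 37, enqueue [none], visited so far: [49, 35, 15, 37]
  queue [5, 24] -> pop 5, enqueue [2, 14], visited so far: [49, 35, 15, 37, 5]
  queue [24, 2, 14] -> pop 24, enqueue [none], visited so far: [49, 35, 15, 37, 5, 24]
  queue [2, 14] -> pop 2, enqueue [none], visited so far: [49, 35, 15, 37, 5, 24, 2]
  queue [14] -> pop 14, enqueue [none], visited so far: [49, 35, 15, 37, 5, 24, 2, 14]
Result: [49, 35, 15, 37, 5, 24, 2, 14]


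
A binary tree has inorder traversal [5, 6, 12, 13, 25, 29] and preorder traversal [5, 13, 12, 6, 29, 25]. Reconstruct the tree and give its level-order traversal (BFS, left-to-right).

Inorder:  [5, 6, 12, 13, 25, 29]
Preorder: [5, 13, 12, 6, 29, 25]
Algorithm: preorder visits root first, so consume preorder in order;
for each root, split the current inorder slice at that value into
left-subtree inorder and right-subtree inorder, then recurse.
Recursive splits:
  root=5; inorder splits into left=[], right=[6, 12, 13, 25, 29]
  root=13; inorder splits into left=[6, 12], right=[25, 29]
  root=12; inorder splits into left=[6], right=[]
  root=6; inorder splits into left=[], right=[]
  root=29; inorder splits into left=[25], right=[]
  root=25; inorder splits into left=[], right=[]
Reconstructed level-order: [5, 13, 12, 29, 6, 25]


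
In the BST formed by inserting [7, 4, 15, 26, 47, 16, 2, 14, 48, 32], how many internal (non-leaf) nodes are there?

Tree built from: [7, 4, 15, 26, 47, 16, 2, 14, 48, 32]
Tree (level-order array): [7, 4, 15, 2, None, 14, 26, None, None, None, None, 16, 47, None, None, 32, 48]
Rule: An internal node has at least one child.
Per-node child counts:
  node 7: 2 child(ren)
  node 4: 1 child(ren)
  node 2: 0 child(ren)
  node 15: 2 child(ren)
  node 14: 0 child(ren)
  node 26: 2 child(ren)
  node 16: 0 child(ren)
  node 47: 2 child(ren)
  node 32: 0 child(ren)
  node 48: 0 child(ren)
Matching nodes: [7, 4, 15, 26, 47]
Count of internal (non-leaf) nodes: 5


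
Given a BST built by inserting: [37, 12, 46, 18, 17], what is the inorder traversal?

Tree insertion order: [37, 12, 46, 18, 17]
Tree (level-order array): [37, 12, 46, None, 18, None, None, 17]
Inorder traversal: [12, 17, 18, 37, 46]


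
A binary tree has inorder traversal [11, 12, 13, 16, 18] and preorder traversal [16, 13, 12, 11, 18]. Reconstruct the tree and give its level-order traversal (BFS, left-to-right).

Inorder:  [11, 12, 13, 16, 18]
Preorder: [16, 13, 12, 11, 18]
Algorithm: preorder visits root first, so consume preorder in order;
for each root, split the current inorder slice at that value into
left-subtree inorder and right-subtree inorder, then recurse.
Recursive splits:
  root=16; inorder splits into left=[11, 12, 13], right=[18]
  root=13; inorder splits into left=[11, 12], right=[]
  root=12; inorder splits into left=[11], right=[]
  root=11; inorder splits into left=[], right=[]
  root=18; inorder splits into left=[], right=[]
Reconstructed level-order: [16, 13, 18, 12, 11]


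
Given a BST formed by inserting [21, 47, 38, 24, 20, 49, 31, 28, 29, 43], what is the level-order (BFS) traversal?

Tree insertion order: [21, 47, 38, 24, 20, 49, 31, 28, 29, 43]
Tree (level-order array): [21, 20, 47, None, None, 38, 49, 24, 43, None, None, None, 31, None, None, 28, None, None, 29]
BFS from the root, enqueuing left then right child of each popped node:
  queue [21] -> pop 21, enqueue [20, 47], visited so far: [21]
  queue [20, 47] -> pop 20, enqueue [none], visited so far: [21, 20]
  queue [47] -> pop 47, enqueue [38, 49], visited so far: [21, 20, 47]
  queue [38, 49] -> pop 38, enqueue [24, 43], visited so far: [21, 20, 47, 38]
  queue [49, 24, 43] -> pop 49, enqueue [none], visited so far: [21, 20, 47, 38, 49]
  queue [24, 43] -> pop 24, enqueue [31], visited so far: [21, 20, 47, 38, 49, 24]
  queue [43, 31] -> pop 43, enqueue [none], visited so far: [21, 20, 47, 38, 49, 24, 43]
  queue [31] -> pop 31, enqueue [28], visited so far: [21, 20, 47, 38, 49, 24, 43, 31]
  queue [28] -> pop 28, enqueue [29], visited so far: [21, 20, 47, 38, 49, 24, 43, 31, 28]
  queue [29] -> pop 29, enqueue [none], visited so far: [21, 20, 47, 38, 49, 24, 43, 31, 28, 29]
Result: [21, 20, 47, 38, 49, 24, 43, 31, 28, 29]


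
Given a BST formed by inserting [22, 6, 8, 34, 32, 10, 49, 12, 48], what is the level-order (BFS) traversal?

Tree insertion order: [22, 6, 8, 34, 32, 10, 49, 12, 48]
Tree (level-order array): [22, 6, 34, None, 8, 32, 49, None, 10, None, None, 48, None, None, 12]
BFS from the root, enqueuing left then right child of each popped node:
  queue [22] -> pop 22, enqueue [6, 34], visited so far: [22]
  queue [6, 34] -> pop 6, enqueue [8], visited so far: [22, 6]
  queue [34, 8] -> pop 34, enqueue [32, 49], visited so far: [22, 6, 34]
  queue [8, 32, 49] -> pop 8, enqueue [10], visited so far: [22, 6, 34, 8]
  queue [32, 49, 10] -> pop 32, enqueue [none], visited so far: [22, 6, 34, 8, 32]
  queue [49, 10] -> pop 49, enqueue [48], visited so far: [22, 6, 34, 8, 32, 49]
  queue [10, 48] -> pop 10, enqueue [12], visited so far: [22, 6, 34, 8, 32, 49, 10]
  queue [48, 12] -> pop 48, enqueue [none], visited so far: [22, 6, 34, 8, 32, 49, 10, 48]
  queue [12] -> pop 12, enqueue [none], visited so far: [22, 6, 34, 8, 32, 49, 10, 48, 12]
Result: [22, 6, 34, 8, 32, 49, 10, 48, 12]


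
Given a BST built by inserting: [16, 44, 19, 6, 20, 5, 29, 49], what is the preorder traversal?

Tree insertion order: [16, 44, 19, 6, 20, 5, 29, 49]
Tree (level-order array): [16, 6, 44, 5, None, 19, 49, None, None, None, 20, None, None, None, 29]
Preorder traversal: [16, 6, 5, 44, 19, 20, 29, 49]


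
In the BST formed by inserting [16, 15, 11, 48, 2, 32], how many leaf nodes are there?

Tree built from: [16, 15, 11, 48, 2, 32]
Tree (level-order array): [16, 15, 48, 11, None, 32, None, 2]
Rule: A leaf has 0 children.
Per-node child counts:
  node 16: 2 child(ren)
  node 15: 1 child(ren)
  node 11: 1 child(ren)
  node 2: 0 child(ren)
  node 48: 1 child(ren)
  node 32: 0 child(ren)
Matching nodes: [2, 32]
Count of leaf nodes: 2


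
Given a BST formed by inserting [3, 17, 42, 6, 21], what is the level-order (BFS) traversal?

Tree insertion order: [3, 17, 42, 6, 21]
Tree (level-order array): [3, None, 17, 6, 42, None, None, 21]
BFS from the root, enqueuing left then right child of each popped node:
  queue [3] -> pop 3, enqueue [17], visited so far: [3]
  queue [17] -> pop 17, enqueue [6, 42], visited so far: [3, 17]
  queue [6, 42] -> pop 6, enqueue [none], visited so far: [3, 17, 6]
  queue [42] -> pop 42, enqueue [21], visited so far: [3, 17, 6, 42]
  queue [21] -> pop 21, enqueue [none], visited so far: [3, 17, 6, 42, 21]
Result: [3, 17, 6, 42, 21]


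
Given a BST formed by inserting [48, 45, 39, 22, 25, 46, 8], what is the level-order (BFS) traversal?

Tree insertion order: [48, 45, 39, 22, 25, 46, 8]
Tree (level-order array): [48, 45, None, 39, 46, 22, None, None, None, 8, 25]
BFS from the root, enqueuing left then right child of each popped node:
  queue [48] -> pop 48, enqueue [45], visited so far: [48]
  queue [45] -> pop 45, enqueue [39, 46], visited so far: [48, 45]
  queue [39, 46] -> pop 39, enqueue [22], visited so far: [48, 45, 39]
  queue [46, 22] -> pop 46, enqueue [none], visited so far: [48, 45, 39, 46]
  queue [22] -> pop 22, enqueue [8, 25], visited so far: [48, 45, 39, 46, 22]
  queue [8, 25] -> pop 8, enqueue [none], visited so far: [48, 45, 39, 46, 22, 8]
  queue [25] -> pop 25, enqueue [none], visited so far: [48, 45, 39, 46, 22, 8, 25]
Result: [48, 45, 39, 46, 22, 8, 25]


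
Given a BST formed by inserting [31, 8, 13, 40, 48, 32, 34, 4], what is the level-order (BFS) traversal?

Tree insertion order: [31, 8, 13, 40, 48, 32, 34, 4]
Tree (level-order array): [31, 8, 40, 4, 13, 32, 48, None, None, None, None, None, 34]
BFS from the root, enqueuing left then right child of each popped node:
  queue [31] -> pop 31, enqueue [8, 40], visited so far: [31]
  queue [8, 40] -> pop 8, enqueue [4, 13], visited so far: [31, 8]
  queue [40, 4, 13] -> pop 40, enqueue [32, 48], visited so far: [31, 8, 40]
  queue [4, 13, 32, 48] -> pop 4, enqueue [none], visited so far: [31, 8, 40, 4]
  queue [13, 32, 48] -> pop 13, enqueue [none], visited so far: [31, 8, 40, 4, 13]
  queue [32, 48] -> pop 32, enqueue [34], visited so far: [31, 8, 40, 4, 13, 32]
  queue [48, 34] -> pop 48, enqueue [none], visited so far: [31, 8, 40, 4, 13, 32, 48]
  queue [34] -> pop 34, enqueue [none], visited so far: [31, 8, 40, 4, 13, 32, 48, 34]
Result: [31, 8, 40, 4, 13, 32, 48, 34]


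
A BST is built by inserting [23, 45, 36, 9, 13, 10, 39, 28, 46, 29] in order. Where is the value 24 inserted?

Starting tree (level order): [23, 9, 45, None, 13, 36, 46, 10, None, 28, 39, None, None, None, None, None, 29]
Insertion path: 23 -> 45 -> 36 -> 28
Result: insert 24 as left child of 28
Final tree (level order): [23, 9, 45, None, 13, 36, 46, 10, None, 28, 39, None, None, None, None, 24, 29]


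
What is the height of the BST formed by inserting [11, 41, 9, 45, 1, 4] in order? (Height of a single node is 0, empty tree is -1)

Insertion order: [11, 41, 9, 45, 1, 4]
Tree (level-order array): [11, 9, 41, 1, None, None, 45, None, 4]
Compute height bottom-up (empty subtree = -1):
  height(4) = 1 + max(-1, -1) = 0
  height(1) = 1 + max(-1, 0) = 1
  height(9) = 1 + max(1, -1) = 2
  height(45) = 1 + max(-1, -1) = 0
  height(41) = 1 + max(-1, 0) = 1
  height(11) = 1 + max(2, 1) = 3
Height = 3


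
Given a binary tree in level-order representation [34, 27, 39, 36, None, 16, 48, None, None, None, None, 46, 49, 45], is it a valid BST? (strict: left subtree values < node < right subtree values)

Level-order array: [34, 27, 39, 36, None, 16, 48, None, None, None, None, 46, 49, 45]
Validate using subtree bounds (lo, hi): at each node, require lo < value < hi,
then recurse left with hi=value and right with lo=value.
Preorder trace (stopping at first violation):
  at node 34 with bounds (-inf, +inf): OK
  at node 27 with bounds (-inf, 34): OK
  at node 36 with bounds (-inf, 27): VIOLATION
Node 36 violates its bound: not (-inf < 36 < 27).
Result: Not a valid BST


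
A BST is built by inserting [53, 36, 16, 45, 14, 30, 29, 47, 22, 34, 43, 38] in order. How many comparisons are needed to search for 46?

Search path for 46: 53 -> 36 -> 45 -> 47
Found: False
Comparisons: 4


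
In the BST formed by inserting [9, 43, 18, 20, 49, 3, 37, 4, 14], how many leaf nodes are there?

Tree built from: [9, 43, 18, 20, 49, 3, 37, 4, 14]
Tree (level-order array): [9, 3, 43, None, 4, 18, 49, None, None, 14, 20, None, None, None, None, None, 37]
Rule: A leaf has 0 children.
Per-node child counts:
  node 9: 2 child(ren)
  node 3: 1 child(ren)
  node 4: 0 child(ren)
  node 43: 2 child(ren)
  node 18: 2 child(ren)
  node 14: 0 child(ren)
  node 20: 1 child(ren)
  node 37: 0 child(ren)
  node 49: 0 child(ren)
Matching nodes: [4, 14, 37, 49]
Count of leaf nodes: 4


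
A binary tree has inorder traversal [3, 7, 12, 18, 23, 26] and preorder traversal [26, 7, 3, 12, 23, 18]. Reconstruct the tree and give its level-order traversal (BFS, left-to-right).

Inorder:  [3, 7, 12, 18, 23, 26]
Preorder: [26, 7, 3, 12, 23, 18]
Algorithm: preorder visits root first, so consume preorder in order;
for each root, split the current inorder slice at that value into
left-subtree inorder and right-subtree inorder, then recurse.
Recursive splits:
  root=26; inorder splits into left=[3, 7, 12, 18, 23], right=[]
  root=7; inorder splits into left=[3], right=[12, 18, 23]
  root=3; inorder splits into left=[], right=[]
  root=12; inorder splits into left=[], right=[18, 23]
  root=23; inorder splits into left=[18], right=[]
  root=18; inorder splits into left=[], right=[]
Reconstructed level-order: [26, 7, 3, 12, 23, 18]


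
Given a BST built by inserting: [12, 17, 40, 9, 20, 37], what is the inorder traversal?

Tree insertion order: [12, 17, 40, 9, 20, 37]
Tree (level-order array): [12, 9, 17, None, None, None, 40, 20, None, None, 37]
Inorder traversal: [9, 12, 17, 20, 37, 40]


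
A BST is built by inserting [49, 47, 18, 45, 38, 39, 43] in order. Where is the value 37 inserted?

Starting tree (level order): [49, 47, None, 18, None, None, 45, 38, None, None, 39, None, 43]
Insertion path: 49 -> 47 -> 18 -> 45 -> 38
Result: insert 37 as left child of 38
Final tree (level order): [49, 47, None, 18, None, None, 45, 38, None, 37, 39, None, None, None, 43]


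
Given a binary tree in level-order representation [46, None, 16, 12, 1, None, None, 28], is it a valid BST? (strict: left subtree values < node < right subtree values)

Level-order array: [46, None, 16, 12, 1, None, None, 28]
Validate using subtree bounds (lo, hi): at each node, require lo < value < hi,
then recurse left with hi=value and right with lo=value.
Preorder trace (stopping at first violation):
  at node 46 with bounds (-inf, +inf): OK
  at node 16 with bounds (46, +inf): VIOLATION
Node 16 violates its bound: not (46 < 16 < +inf).
Result: Not a valid BST


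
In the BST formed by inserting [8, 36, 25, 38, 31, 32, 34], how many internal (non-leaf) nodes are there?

Tree built from: [8, 36, 25, 38, 31, 32, 34]
Tree (level-order array): [8, None, 36, 25, 38, None, 31, None, None, None, 32, None, 34]
Rule: An internal node has at least one child.
Per-node child counts:
  node 8: 1 child(ren)
  node 36: 2 child(ren)
  node 25: 1 child(ren)
  node 31: 1 child(ren)
  node 32: 1 child(ren)
  node 34: 0 child(ren)
  node 38: 0 child(ren)
Matching nodes: [8, 36, 25, 31, 32]
Count of internal (non-leaf) nodes: 5


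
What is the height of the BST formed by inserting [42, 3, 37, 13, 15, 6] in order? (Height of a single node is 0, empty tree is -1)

Insertion order: [42, 3, 37, 13, 15, 6]
Tree (level-order array): [42, 3, None, None, 37, 13, None, 6, 15]
Compute height bottom-up (empty subtree = -1):
  height(6) = 1 + max(-1, -1) = 0
  height(15) = 1 + max(-1, -1) = 0
  height(13) = 1 + max(0, 0) = 1
  height(37) = 1 + max(1, -1) = 2
  height(3) = 1 + max(-1, 2) = 3
  height(42) = 1 + max(3, -1) = 4
Height = 4


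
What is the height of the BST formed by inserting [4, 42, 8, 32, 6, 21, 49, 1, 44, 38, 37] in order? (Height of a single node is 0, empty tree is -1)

Insertion order: [4, 42, 8, 32, 6, 21, 49, 1, 44, 38, 37]
Tree (level-order array): [4, 1, 42, None, None, 8, 49, 6, 32, 44, None, None, None, 21, 38, None, None, None, None, 37]
Compute height bottom-up (empty subtree = -1):
  height(1) = 1 + max(-1, -1) = 0
  height(6) = 1 + max(-1, -1) = 0
  height(21) = 1 + max(-1, -1) = 0
  height(37) = 1 + max(-1, -1) = 0
  height(38) = 1 + max(0, -1) = 1
  height(32) = 1 + max(0, 1) = 2
  height(8) = 1 + max(0, 2) = 3
  height(44) = 1 + max(-1, -1) = 0
  height(49) = 1 + max(0, -1) = 1
  height(42) = 1 + max(3, 1) = 4
  height(4) = 1 + max(0, 4) = 5
Height = 5


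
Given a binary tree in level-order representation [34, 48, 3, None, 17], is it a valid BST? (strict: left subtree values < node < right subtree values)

Level-order array: [34, 48, 3, None, 17]
Validate using subtree bounds (lo, hi): at each node, require lo < value < hi,
then recurse left with hi=value and right with lo=value.
Preorder trace (stopping at first violation):
  at node 34 with bounds (-inf, +inf): OK
  at node 48 with bounds (-inf, 34): VIOLATION
Node 48 violates its bound: not (-inf < 48 < 34).
Result: Not a valid BST


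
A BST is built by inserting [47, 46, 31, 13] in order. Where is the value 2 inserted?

Starting tree (level order): [47, 46, None, 31, None, 13]
Insertion path: 47 -> 46 -> 31 -> 13
Result: insert 2 as left child of 13
Final tree (level order): [47, 46, None, 31, None, 13, None, 2]


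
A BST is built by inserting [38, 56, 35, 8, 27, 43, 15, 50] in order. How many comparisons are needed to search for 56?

Search path for 56: 38 -> 56
Found: True
Comparisons: 2


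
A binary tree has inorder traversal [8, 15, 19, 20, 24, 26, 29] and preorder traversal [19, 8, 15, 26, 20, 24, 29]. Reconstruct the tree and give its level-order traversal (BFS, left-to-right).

Inorder:  [8, 15, 19, 20, 24, 26, 29]
Preorder: [19, 8, 15, 26, 20, 24, 29]
Algorithm: preorder visits root first, so consume preorder in order;
for each root, split the current inorder slice at that value into
left-subtree inorder and right-subtree inorder, then recurse.
Recursive splits:
  root=19; inorder splits into left=[8, 15], right=[20, 24, 26, 29]
  root=8; inorder splits into left=[], right=[15]
  root=15; inorder splits into left=[], right=[]
  root=26; inorder splits into left=[20, 24], right=[29]
  root=20; inorder splits into left=[], right=[24]
  root=24; inorder splits into left=[], right=[]
  root=29; inorder splits into left=[], right=[]
Reconstructed level-order: [19, 8, 26, 15, 20, 29, 24]


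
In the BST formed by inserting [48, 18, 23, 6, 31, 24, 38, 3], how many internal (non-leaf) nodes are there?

Tree built from: [48, 18, 23, 6, 31, 24, 38, 3]
Tree (level-order array): [48, 18, None, 6, 23, 3, None, None, 31, None, None, 24, 38]
Rule: An internal node has at least one child.
Per-node child counts:
  node 48: 1 child(ren)
  node 18: 2 child(ren)
  node 6: 1 child(ren)
  node 3: 0 child(ren)
  node 23: 1 child(ren)
  node 31: 2 child(ren)
  node 24: 0 child(ren)
  node 38: 0 child(ren)
Matching nodes: [48, 18, 6, 23, 31]
Count of internal (non-leaf) nodes: 5


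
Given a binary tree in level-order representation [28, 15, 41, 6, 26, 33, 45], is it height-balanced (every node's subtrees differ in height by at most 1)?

Tree (level-order array): [28, 15, 41, 6, 26, 33, 45]
Definition: a tree is height-balanced if, at every node, |h(left) - h(right)| <= 1 (empty subtree has height -1).
Bottom-up per-node check:
  node 6: h_left=-1, h_right=-1, diff=0 [OK], height=0
  node 26: h_left=-1, h_right=-1, diff=0 [OK], height=0
  node 15: h_left=0, h_right=0, diff=0 [OK], height=1
  node 33: h_left=-1, h_right=-1, diff=0 [OK], height=0
  node 45: h_left=-1, h_right=-1, diff=0 [OK], height=0
  node 41: h_left=0, h_right=0, diff=0 [OK], height=1
  node 28: h_left=1, h_right=1, diff=0 [OK], height=2
All nodes satisfy the balance condition.
Result: Balanced


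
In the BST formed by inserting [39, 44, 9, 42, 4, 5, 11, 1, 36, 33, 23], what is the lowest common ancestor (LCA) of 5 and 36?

Tree insertion order: [39, 44, 9, 42, 4, 5, 11, 1, 36, 33, 23]
Tree (level-order array): [39, 9, 44, 4, 11, 42, None, 1, 5, None, 36, None, None, None, None, None, None, 33, None, 23]
In a BST, the LCA of p=5, q=36 is the first node v on the
root-to-leaf path with p <= v <= q (go left if both < v, right if both > v).
Walk from root:
  at 39: both 5 and 36 < 39, go left
  at 9: 5 <= 9 <= 36, this is the LCA
LCA = 9


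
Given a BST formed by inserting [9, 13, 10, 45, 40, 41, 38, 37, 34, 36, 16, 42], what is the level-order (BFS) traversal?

Tree insertion order: [9, 13, 10, 45, 40, 41, 38, 37, 34, 36, 16, 42]
Tree (level-order array): [9, None, 13, 10, 45, None, None, 40, None, 38, 41, 37, None, None, 42, 34, None, None, None, 16, 36]
BFS from the root, enqueuing left then right child of each popped node:
  queue [9] -> pop 9, enqueue [13], visited so far: [9]
  queue [13] -> pop 13, enqueue [10, 45], visited so far: [9, 13]
  queue [10, 45] -> pop 10, enqueue [none], visited so far: [9, 13, 10]
  queue [45] -> pop 45, enqueue [40], visited so far: [9, 13, 10, 45]
  queue [40] -> pop 40, enqueue [38, 41], visited so far: [9, 13, 10, 45, 40]
  queue [38, 41] -> pop 38, enqueue [37], visited so far: [9, 13, 10, 45, 40, 38]
  queue [41, 37] -> pop 41, enqueue [42], visited so far: [9, 13, 10, 45, 40, 38, 41]
  queue [37, 42] -> pop 37, enqueue [34], visited so far: [9, 13, 10, 45, 40, 38, 41, 37]
  queue [42, 34] -> pop 42, enqueue [none], visited so far: [9, 13, 10, 45, 40, 38, 41, 37, 42]
  queue [34] -> pop 34, enqueue [16, 36], visited so far: [9, 13, 10, 45, 40, 38, 41, 37, 42, 34]
  queue [16, 36] -> pop 16, enqueue [none], visited so far: [9, 13, 10, 45, 40, 38, 41, 37, 42, 34, 16]
  queue [36] -> pop 36, enqueue [none], visited so far: [9, 13, 10, 45, 40, 38, 41, 37, 42, 34, 16, 36]
Result: [9, 13, 10, 45, 40, 38, 41, 37, 42, 34, 16, 36]


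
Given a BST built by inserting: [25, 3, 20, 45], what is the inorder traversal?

Tree insertion order: [25, 3, 20, 45]
Tree (level-order array): [25, 3, 45, None, 20]
Inorder traversal: [3, 20, 25, 45]


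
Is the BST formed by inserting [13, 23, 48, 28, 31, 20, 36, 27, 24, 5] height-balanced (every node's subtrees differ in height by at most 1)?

Tree (level-order array): [13, 5, 23, None, None, 20, 48, None, None, 28, None, 27, 31, 24, None, None, 36]
Definition: a tree is height-balanced if, at every node, |h(left) - h(right)| <= 1 (empty subtree has height -1).
Bottom-up per-node check:
  node 5: h_left=-1, h_right=-1, diff=0 [OK], height=0
  node 20: h_left=-1, h_right=-1, diff=0 [OK], height=0
  node 24: h_left=-1, h_right=-1, diff=0 [OK], height=0
  node 27: h_left=0, h_right=-1, diff=1 [OK], height=1
  node 36: h_left=-1, h_right=-1, diff=0 [OK], height=0
  node 31: h_left=-1, h_right=0, diff=1 [OK], height=1
  node 28: h_left=1, h_right=1, diff=0 [OK], height=2
  node 48: h_left=2, h_right=-1, diff=3 [FAIL (|2--1|=3 > 1)], height=3
  node 23: h_left=0, h_right=3, diff=3 [FAIL (|0-3|=3 > 1)], height=4
  node 13: h_left=0, h_right=4, diff=4 [FAIL (|0-4|=4 > 1)], height=5
Node 48 violates the condition: |2 - -1| = 3 > 1.
Result: Not balanced


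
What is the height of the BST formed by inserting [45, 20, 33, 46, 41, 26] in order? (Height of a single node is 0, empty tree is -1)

Insertion order: [45, 20, 33, 46, 41, 26]
Tree (level-order array): [45, 20, 46, None, 33, None, None, 26, 41]
Compute height bottom-up (empty subtree = -1):
  height(26) = 1 + max(-1, -1) = 0
  height(41) = 1 + max(-1, -1) = 0
  height(33) = 1 + max(0, 0) = 1
  height(20) = 1 + max(-1, 1) = 2
  height(46) = 1 + max(-1, -1) = 0
  height(45) = 1 + max(2, 0) = 3
Height = 3


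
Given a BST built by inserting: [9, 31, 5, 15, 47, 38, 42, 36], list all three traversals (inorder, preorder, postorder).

Tree insertion order: [9, 31, 5, 15, 47, 38, 42, 36]
Tree (level-order array): [9, 5, 31, None, None, 15, 47, None, None, 38, None, 36, 42]
Inorder (L, root, R): [5, 9, 15, 31, 36, 38, 42, 47]
Preorder (root, L, R): [9, 5, 31, 15, 47, 38, 36, 42]
Postorder (L, R, root): [5, 15, 36, 42, 38, 47, 31, 9]


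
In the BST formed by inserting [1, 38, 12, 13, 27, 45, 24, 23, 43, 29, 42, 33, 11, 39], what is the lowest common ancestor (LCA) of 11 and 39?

Tree insertion order: [1, 38, 12, 13, 27, 45, 24, 23, 43, 29, 42, 33, 11, 39]
Tree (level-order array): [1, None, 38, 12, 45, 11, 13, 43, None, None, None, None, 27, 42, None, 24, 29, 39, None, 23, None, None, 33]
In a BST, the LCA of p=11, q=39 is the first node v on the
root-to-leaf path with p <= v <= q (go left if both < v, right if both > v).
Walk from root:
  at 1: both 11 and 39 > 1, go right
  at 38: 11 <= 38 <= 39, this is the LCA
LCA = 38


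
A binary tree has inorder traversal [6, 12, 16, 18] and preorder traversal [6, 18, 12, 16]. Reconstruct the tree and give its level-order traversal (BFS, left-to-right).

Inorder:  [6, 12, 16, 18]
Preorder: [6, 18, 12, 16]
Algorithm: preorder visits root first, so consume preorder in order;
for each root, split the current inorder slice at that value into
left-subtree inorder and right-subtree inorder, then recurse.
Recursive splits:
  root=6; inorder splits into left=[], right=[12, 16, 18]
  root=18; inorder splits into left=[12, 16], right=[]
  root=12; inorder splits into left=[], right=[16]
  root=16; inorder splits into left=[], right=[]
Reconstructed level-order: [6, 18, 12, 16]


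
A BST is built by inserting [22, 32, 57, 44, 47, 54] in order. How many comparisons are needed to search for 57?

Search path for 57: 22 -> 32 -> 57
Found: True
Comparisons: 3


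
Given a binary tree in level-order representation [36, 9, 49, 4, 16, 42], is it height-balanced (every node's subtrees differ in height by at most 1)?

Tree (level-order array): [36, 9, 49, 4, 16, 42]
Definition: a tree is height-balanced if, at every node, |h(left) - h(right)| <= 1 (empty subtree has height -1).
Bottom-up per-node check:
  node 4: h_left=-1, h_right=-1, diff=0 [OK], height=0
  node 16: h_left=-1, h_right=-1, diff=0 [OK], height=0
  node 9: h_left=0, h_right=0, diff=0 [OK], height=1
  node 42: h_left=-1, h_right=-1, diff=0 [OK], height=0
  node 49: h_left=0, h_right=-1, diff=1 [OK], height=1
  node 36: h_left=1, h_right=1, diff=0 [OK], height=2
All nodes satisfy the balance condition.
Result: Balanced


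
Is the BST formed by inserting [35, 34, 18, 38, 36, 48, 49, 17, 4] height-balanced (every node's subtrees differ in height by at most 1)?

Tree (level-order array): [35, 34, 38, 18, None, 36, 48, 17, None, None, None, None, 49, 4]
Definition: a tree is height-balanced if, at every node, |h(left) - h(right)| <= 1 (empty subtree has height -1).
Bottom-up per-node check:
  node 4: h_left=-1, h_right=-1, diff=0 [OK], height=0
  node 17: h_left=0, h_right=-1, diff=1 [OK], height=1
  node 18: h_left=1, h_right=-1, diff=2 [FAIL (|1--1|=2 > 1)], height=2
  node 34: h_left=2, h_right=-1, diff=3 [FAIL (|2--1|=3 > 1)], height=3
  node 36: h_left=-1, h_right=-1, diff=0 [OK], height=0
  node 49: h_left=-1, h_right=-1, diff=0 [OK], height=0
  node 48: h_left=-1, h_right=0, diff=1 [OK], height=1
  node 38: h_left=0, h_right=1, diff=1 [OK], height=2
  node 35: h_left=3, h_right=2, diff=1 [OK], height=4
Node 18 violates the condition: |1 - -1| = 2 > 1.
Result: Not balanced


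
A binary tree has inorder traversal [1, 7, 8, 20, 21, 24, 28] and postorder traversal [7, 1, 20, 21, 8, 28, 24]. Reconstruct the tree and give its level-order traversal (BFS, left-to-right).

Inorder:   [1, 7, 8, 20, 21, 24, 28]
Postorder: [7, 1, 20, 21, 8, 28, 24]
Algorithm: postorder visits root last, so walk postorder right-to-left;
each value is the root of the current inorder slice — split it at that
value, recurse on the right subtree first, then the left.
Recursive splits:
  root=24; inorder splits into left=[1, 7, 8, 20, 21], right=[28]
  root=28; inorder splits into left=[], right=[]
  root=8; inorder splits into left=[1, 7], right=[20, 21]
  root=21; inorder splits into left=[20], right=[]
  root=20; inorder splits into left=[], right=[]
  root=1; inorder splits into left=[], right=[7]
  root=7; inorder splits into left=[], right=[]
Reconstructed level-order: [24, 8, 28, 1, 21, 7, 20]


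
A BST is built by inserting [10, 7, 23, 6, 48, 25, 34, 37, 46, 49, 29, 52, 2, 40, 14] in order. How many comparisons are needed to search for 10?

Search path for 10: 10
Found: True
Comparisons: 1


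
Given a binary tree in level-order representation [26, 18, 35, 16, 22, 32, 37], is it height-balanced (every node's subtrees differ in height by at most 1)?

Tree (level-order array): [26, 18, 35, 16, 22, 32, 37]
Definition: a tree is height-balanced if, at every node, |h(left) - h(right)| <= 1 (empty subtree has height -1).
Bottom-up per-node check:
  node 16: h_left=-1, h_right=-1, diff=0 [OK], height=0
  node 22: h_left=-1, h_right=-1, diff=0 [OK], height=0
  node 18: h_left=0, h_right=0, diff=0 [OK], height=1
  node 32: h_left=-1, h_right=-1, diff=0 [OK], height=0
  node 37: h_left=-1, h_right=-1, diff=0 [OK], height=0
  node 35: h_left=0, h_right=0, diff=0 [OK], height=1
  node 26: h_left=1, h_right=1, diff=0 [OK], height=2
All nodes satisfy the balance condition.
Result: Balanced


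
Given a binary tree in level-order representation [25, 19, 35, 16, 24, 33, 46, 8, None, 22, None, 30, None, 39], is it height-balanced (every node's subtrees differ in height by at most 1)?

Tree (level-order array): [25, 19, 35, 16, 24, 33, 46, 8, None, 22, None, 30, None, 39]
Definition: a tree is height-balanced if, at every node, |h(left) - h(right)| <= 1 (empty subtree has height -1).
Bottom-up per-node check:
  node 8: h_left=-1, h_right=-1, diff=0 [OK], height=0
  node 16: h_left=0, h_right=-1, diff=1 [OK], height=1
  node 22: h_left=-1, h_right=-1, diff=0 [OK], height=0
  node 24: h_left=0, h_right=-1, diff=1 [OK], height=1
  node 19: h_left=1, h_right=1, diff=0 [OK], height=2
  node 30: h_left=-1, h_right=-1, diff=0 [OK], height=0
  node 33: h_left=0, h_right=-1, diff=1 [OK], height=1
  node 39: h_left=-1, h_right=-1, diff=0 [OK], height=0
  node 46: h_left=0, h_right=-1, diff=1 [OK], height=1
  node 35: h_left=1, h_right=1, diff=0 [OK], height=2
  node 25: h_left=2, h_right=2, diff=0 [OK], height=3
All nodes satisfy the balance condition.
Result: Balanced


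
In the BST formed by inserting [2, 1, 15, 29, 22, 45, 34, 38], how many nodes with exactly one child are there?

Tree built from: [2, 1, 15, 29, 22, 45, 34, 38]
Tree (level-order array): [2, 1, 15, None, None, None, 29, 22, 45, None, None, 34, None, None, 38]
Rule: These are nodes with exactly 1 non-null child.
Per-node child counts:
  node 2: 2 child(ren)
  node 1: 0 child(ren)
  node 15: 1 child(ren)
  node 29: 2 child(ren)
  node 22: 0 child(ren)
  node 45: 1 child(ren)
  node 34: 1 child(ren)
  node 38: 0 child(ren)
Matching nodes: [15, 45, 34]
Count of nodes with exactly one child: 3


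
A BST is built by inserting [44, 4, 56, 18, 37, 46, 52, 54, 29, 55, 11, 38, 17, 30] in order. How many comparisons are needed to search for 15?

Search path for 15: 44 -> 4 -> 18 -> 11 -> 17
Found: False
Comparisons: 5


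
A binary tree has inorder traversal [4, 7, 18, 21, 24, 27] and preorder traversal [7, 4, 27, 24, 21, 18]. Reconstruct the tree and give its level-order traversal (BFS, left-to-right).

Inorder:  [4, 7, 18, 21, 24, 27]
Preorder: [7, 4, 27, 24, 21, 18]
Algorithm: preorder visits root first, so consume preorder in order;
for each root, split the current inorder slice at that value into
left-subtree inorder and right-subtree inorder, then recurse.
Recursive splits:
  root=7; inorder splits into left=[4], right=[18, 21, 24, 27]
  root=4; inorder splits into left=[], right=[]
  root=27; inorder splits into left=[18, 21, 24], right=[]
  root=24; inorder splits into left=[18, 21], right=[]
  root=21; inorder splits into left=[18], right=[]
  root=18; inorder splits into left=[], right=[]
Reconstructed level-order: [7, 4, 27, 24, 21, 18]


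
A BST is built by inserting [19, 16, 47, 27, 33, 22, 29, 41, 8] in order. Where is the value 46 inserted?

Starting tree (level order): [19, 16, 47, 8, None, 27, None, None, None, 22, 33, None, None, 29, 41]
Insertion path: 19 -> 47 -> 27 -> 33 -> 41
Result: insert 46 as right child of 41
Final tree (level order): [19, 16, 47, 8, None, 27, None, None, None, 22, 33, None, None, 29, 41, None, None, None, 46]


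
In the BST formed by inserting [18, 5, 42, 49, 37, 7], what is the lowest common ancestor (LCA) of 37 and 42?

Tree insertion order: [18, 5, 42, 49, 37, 7]
Tree (level-order array): [18, 5, 42, None, 7, 37, 49]
In a BST, the LCA of p=37, q=42 is the first node v on the
root-to-leaf path with p <= v <= q (go left if both < v, right if both > v).
Walk from root:
  at 18: both 37 and 42 > 18, go right
  at 42: 37 <= 42 <= 42, this is the LCA
LCA = 42


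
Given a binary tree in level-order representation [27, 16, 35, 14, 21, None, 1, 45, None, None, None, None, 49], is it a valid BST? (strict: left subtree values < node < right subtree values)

Level-order array: [27, 16, 35, 14, 21, None, 1, 45, None, None, None, None, 49]
Validate using subtree bounds (lo, hi): at each node, require lo < value < hi,
then recurse left with hi=value and right with lo=value.
Preorder trace (stopping at first violation):
  at node 27 with bounds (-inf, +inf): OK
  at node 16 with bounds (-inf, 27): OK
  at node 14 with bounds (-inf, 16): OK
  at node 45 with bounds (-inf, 14): VIOLATION
Node 45 violates its bound: not (-inf < 45 < 14).
Result: Not a valid BST


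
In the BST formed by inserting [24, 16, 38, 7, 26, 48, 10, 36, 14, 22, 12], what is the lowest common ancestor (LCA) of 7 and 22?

Tree insertion order: [24, 16, 38, 7, 26, 48, 10, 36, 14, 22, 12]
Tree (level-order array): [24, 16, 38, 7, 22, 26, 48, None, 10, None, None, None, 36, None, None, None, 14, None, None, 12]
In a BST, the LCA of p=7, q=22 is the first node v on the
root-to-leaf path with p <= v <= q (go left if both < v, right if both > v).
Walk from root:
  at 24: both 7 and 22 < 24, go left
  at 16: 7 <= 16 <= 22, this is the LCA
LCA = 16


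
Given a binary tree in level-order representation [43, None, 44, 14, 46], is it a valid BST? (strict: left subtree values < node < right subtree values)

Level-order array: [43, None, 44, 14, 46]
Validate using subtree bounds (lo, hi): at each node, require lo < value < hi,
then recurse left with hi=value and right with lo=value.
Preorder trace (stopping at first violation):
  at node 43 with bounds (-inf, +inf): OK
  at node 44 with bounds (43, +inf): OK
  at node 14 with bounds (43, 44): VIOLATION
Node 14 violates its bound: not (43 < 14 < 44).
Result: Not a valid BST


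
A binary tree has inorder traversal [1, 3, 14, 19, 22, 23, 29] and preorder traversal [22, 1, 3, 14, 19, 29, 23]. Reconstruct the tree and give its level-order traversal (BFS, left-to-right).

Inorder:  [1, 3, 14, 19, 22, 23, 29]
Preorder: [22, 1, 3, 14, 19, 29, 23]
Algorithm: preorder visits root first, so consume preorder in order;
for each root, split the current inorder slice at that value into
left-subtree inorder and right-subtree inorder, then recurse.
Recursive splits:
  root=22; inorder splits into left=[1, 3, 14, 19], right=[23, 29]
  root=1; inorder splits into left=[], right=[3, 14, 19]
  root=3; inorder splits into left=[], right=[14, 19]
  root=14; inorder splits into left=[], right=[19]
  root=19; inorder splits into left=[], right=[]
  root=29; inorder splits into left=[23], right=[]
  root=23; inorder splits into left=[], right=[]
Reconstructed level-order: [22, 1, 29, 3, 23, 14, 19]


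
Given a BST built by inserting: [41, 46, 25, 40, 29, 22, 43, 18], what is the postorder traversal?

Tree insertion order: [41, 46, 25, 40, 29, 22, 43, 18]
Tree (level-order array): [41, 25, 46, 22, 40, 43, None, 18, None, 29]
Postorder traversal: [18, 22, 29, 40, 25, 43, 46, 41]


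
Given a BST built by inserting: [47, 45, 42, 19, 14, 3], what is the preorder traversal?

Tree insertion order: [47, 45, 42, 19, 14, 3]
Tree (level-order array): [47, 45, None, 42, None, 19, None, 14, None, 3]
Preorder traversal: [47, 45, 42, 19, 14, 3]


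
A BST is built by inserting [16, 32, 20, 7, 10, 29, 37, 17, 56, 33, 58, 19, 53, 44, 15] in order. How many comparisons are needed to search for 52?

Search path for 52: 16 -> 32 -> 37 -> 56 -> 53 -> 44
Found: False
Comparisons: 6


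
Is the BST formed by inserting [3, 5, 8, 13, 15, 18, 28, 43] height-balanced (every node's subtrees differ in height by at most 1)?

Tree (level-order array): [3, None, 5, None, 8, None, 13, None, 15, None, 18, None, 28, None, 43]
Definition: a tree is height-balanced if, at every node, |h(left) - h(right)| <= 1 (empty subtree has height -1).
Bottom-up per-node check:
  node 43: h_left=-1, h_right=-1, diff=0 [OK], height=0
  node 28: h_left=-1, h_right=0, diff=1 [OK], height=1
  node 18: h_left=-1, h_right=1, diff=2 [FAIL (|-1-1|=2 > 1)], height=2
  node 15: h_left=-1, h_right=2, diff=3 [FAIL (|-1-2|=3 > 1)], height=3
  node 13: h_left=-1, h_right=3, diff=4 [FAIL (|-1-3|=4 > 1)], height=4
  node 8: h_left=-1, h_right=4, diff=5 [FAIL (|-1-4|=5 > 1)], height=5
  node 5: h_left=-1, h_right=5, diff=6 [FAIL (|-1-5|=6 > 1)], height=6
  node 3: h_left=-1, h_right=6, diff=7 [FAIL (|-1-6|=7 > 1)], height=7
Node 18 violates the condition: |-1 - 1| = 2 > 1.
Result: Not balanced


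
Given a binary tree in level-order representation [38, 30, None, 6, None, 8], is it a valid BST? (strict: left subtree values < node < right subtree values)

Level-order array: [38, 30, None, 6, None, 8]
Validate using subtree bounds (lo, hi): at each node, require lo < value < hi,
then recurse left with hi=value and right with lo=value.
Preorder trace (stopping at first violation):
  at node 38 with bounds (-inf, +inf): OK
  at node 30 with bounds (-inf, 38): OK
  at node 6 with bounds (-inf, 30): OK
  at node 8 with bounds (-inf, 6): VIOLATION
Node 8 violates its bound: not (-inf < 8 < 6).
Result: Not a valid BST
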